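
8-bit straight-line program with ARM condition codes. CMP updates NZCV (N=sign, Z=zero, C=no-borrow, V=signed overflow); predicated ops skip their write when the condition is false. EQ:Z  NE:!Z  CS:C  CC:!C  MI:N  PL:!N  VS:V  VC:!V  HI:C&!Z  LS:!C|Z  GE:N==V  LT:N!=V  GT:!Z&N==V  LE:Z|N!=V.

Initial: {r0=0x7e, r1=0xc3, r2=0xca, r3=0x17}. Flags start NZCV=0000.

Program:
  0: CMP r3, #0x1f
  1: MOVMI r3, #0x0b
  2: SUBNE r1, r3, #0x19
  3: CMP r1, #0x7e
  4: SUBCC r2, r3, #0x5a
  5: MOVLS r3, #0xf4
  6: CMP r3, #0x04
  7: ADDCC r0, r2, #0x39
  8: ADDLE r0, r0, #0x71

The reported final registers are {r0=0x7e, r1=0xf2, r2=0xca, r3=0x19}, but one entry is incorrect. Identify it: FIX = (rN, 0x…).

FIX = (r3, 0x0b)

0: ✓ CMP  NZCV=1000
1: ✓ MOVMI  r3←0x0b
2: ✓ SUBNE  r1←0xf2
3: ✓ CMP  NZCV=0011
4: · SUBCC
5: · MOVLS
6: ✓ CMP  NZCV=0010
7: · ADDCC
8: · ADDLE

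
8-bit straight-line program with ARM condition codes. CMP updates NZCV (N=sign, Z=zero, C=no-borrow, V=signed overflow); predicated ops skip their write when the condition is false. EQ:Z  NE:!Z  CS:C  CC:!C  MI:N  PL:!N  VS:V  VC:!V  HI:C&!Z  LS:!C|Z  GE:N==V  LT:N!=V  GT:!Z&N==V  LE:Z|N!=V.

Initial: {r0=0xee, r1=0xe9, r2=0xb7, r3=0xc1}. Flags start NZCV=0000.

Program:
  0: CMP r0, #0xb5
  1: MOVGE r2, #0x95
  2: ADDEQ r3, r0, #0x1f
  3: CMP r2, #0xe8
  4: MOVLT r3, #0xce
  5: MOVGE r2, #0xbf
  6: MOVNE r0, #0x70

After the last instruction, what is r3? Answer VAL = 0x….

VAL = 0xce

[0] flags=0010 → (cmp)
[1] flags=0010 GE?T → r2=0x95
[2] flags=0010 EQ?F → skip
[3] flags=1000 → (cmp)
[4] flags=1000 LT?T → r3=0xce
[5] flags=1000 GE?F → skip
[6] flags=1000 NE?T → r0=0x70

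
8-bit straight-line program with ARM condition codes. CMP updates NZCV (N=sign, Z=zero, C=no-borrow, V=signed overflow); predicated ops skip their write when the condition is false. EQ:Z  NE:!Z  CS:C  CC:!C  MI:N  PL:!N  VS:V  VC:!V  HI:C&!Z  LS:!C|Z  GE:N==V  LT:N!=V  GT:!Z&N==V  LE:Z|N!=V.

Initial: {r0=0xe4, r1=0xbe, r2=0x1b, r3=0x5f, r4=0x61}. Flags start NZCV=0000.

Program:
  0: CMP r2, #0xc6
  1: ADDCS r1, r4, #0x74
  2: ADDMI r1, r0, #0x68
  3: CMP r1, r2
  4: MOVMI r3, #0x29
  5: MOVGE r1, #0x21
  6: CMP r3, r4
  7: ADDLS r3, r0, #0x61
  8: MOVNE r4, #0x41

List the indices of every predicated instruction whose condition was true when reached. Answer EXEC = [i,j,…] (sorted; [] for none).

0: ✓ CMP  NZCV=0000
1: · ADDCS
2: · ADDMI
3: ✓ CMP  NZCV=1010
4: ✓ MOVMI  r3←0x29
5: · MOVGE
6: ✓ CMP  NZCV=1000
7: ✓ ADDLS  r3←0x45
8: ✓ MOVNE  r4←0x41

EXEC = [4,7,8]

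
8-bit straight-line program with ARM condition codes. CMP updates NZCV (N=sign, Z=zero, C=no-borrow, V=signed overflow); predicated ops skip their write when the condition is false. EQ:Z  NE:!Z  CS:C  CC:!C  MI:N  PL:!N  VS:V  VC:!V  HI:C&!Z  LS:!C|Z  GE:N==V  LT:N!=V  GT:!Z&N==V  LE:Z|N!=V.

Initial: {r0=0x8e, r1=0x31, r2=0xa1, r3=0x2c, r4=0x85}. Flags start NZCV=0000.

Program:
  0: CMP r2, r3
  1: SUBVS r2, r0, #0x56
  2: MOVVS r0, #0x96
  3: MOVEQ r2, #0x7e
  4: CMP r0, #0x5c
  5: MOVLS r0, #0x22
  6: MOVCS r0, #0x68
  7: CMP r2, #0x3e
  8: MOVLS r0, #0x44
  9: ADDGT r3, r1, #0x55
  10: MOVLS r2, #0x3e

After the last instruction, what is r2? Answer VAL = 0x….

0: ✓ CMP  NZCV=0011
1: ✓ SUBVS  r2←0x38
2: ✓ MOVVS  r0←0x96
3: · MOVEQ
4: ✓ CMP  NZCV=0011
5: · MOVLS
6: ✓ MOVCS  r0←0x68
7: ✓ CMP  NZCV=1000
8: ✓ MOVLS  r0←0x44
9: · ADDGT
10: ✓ MOVLS  r2←0x3e

VAL = 0x3e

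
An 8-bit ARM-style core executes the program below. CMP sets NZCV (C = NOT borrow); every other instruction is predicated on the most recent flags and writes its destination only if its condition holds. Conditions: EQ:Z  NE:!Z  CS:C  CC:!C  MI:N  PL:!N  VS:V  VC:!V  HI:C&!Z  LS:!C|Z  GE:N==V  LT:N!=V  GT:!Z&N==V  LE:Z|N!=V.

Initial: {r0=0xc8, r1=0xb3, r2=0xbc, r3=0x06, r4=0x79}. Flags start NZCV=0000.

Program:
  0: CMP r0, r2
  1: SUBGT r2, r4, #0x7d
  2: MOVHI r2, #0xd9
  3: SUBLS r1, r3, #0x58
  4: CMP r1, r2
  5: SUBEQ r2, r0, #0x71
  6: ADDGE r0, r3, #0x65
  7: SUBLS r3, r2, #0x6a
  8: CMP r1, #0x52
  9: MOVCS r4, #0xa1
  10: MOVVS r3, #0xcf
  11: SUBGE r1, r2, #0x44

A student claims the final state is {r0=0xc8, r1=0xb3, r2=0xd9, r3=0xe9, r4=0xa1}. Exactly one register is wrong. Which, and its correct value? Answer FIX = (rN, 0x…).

FIX = (r3, 0xcf)

0: ✓ CMP  NZCV=0010
1: ✓ SUBGT  r2←0xfc
2: ✓ MOVHI  r2←0xd9
3: · SUBLS
4: ✓ CMP  NZCV=1000
5: · SUBEQ
6: · ADDGE
7: ✓ SUBLS  r3←0x6f
8: ✓ CMP  NZCV=0011
9: ✓ MOVCS  r4←0xa1
10: ✓ MOVVS  r3←0xcf
11: · SUBGE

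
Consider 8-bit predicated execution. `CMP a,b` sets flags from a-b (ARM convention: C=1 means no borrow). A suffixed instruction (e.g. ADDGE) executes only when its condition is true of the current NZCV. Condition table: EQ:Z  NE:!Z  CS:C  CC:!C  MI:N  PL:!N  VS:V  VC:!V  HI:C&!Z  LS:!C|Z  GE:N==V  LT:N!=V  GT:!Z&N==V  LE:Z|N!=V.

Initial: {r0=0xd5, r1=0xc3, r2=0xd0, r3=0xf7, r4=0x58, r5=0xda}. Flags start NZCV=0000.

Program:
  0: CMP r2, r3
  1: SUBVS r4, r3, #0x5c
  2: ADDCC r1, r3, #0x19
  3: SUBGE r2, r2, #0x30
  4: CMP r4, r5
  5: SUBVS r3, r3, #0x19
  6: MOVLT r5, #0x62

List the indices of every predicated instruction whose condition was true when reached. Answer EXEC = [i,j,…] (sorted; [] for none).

0: ✓ CMP  NZCV=1000
1: · SUBVS
2: ✓ ADDCC  r1←0x10
3: · SUBGE
4: ✓ CMP  NZCV=0000
5: · SUBVS
6: · MOVLT

EXEC = [2]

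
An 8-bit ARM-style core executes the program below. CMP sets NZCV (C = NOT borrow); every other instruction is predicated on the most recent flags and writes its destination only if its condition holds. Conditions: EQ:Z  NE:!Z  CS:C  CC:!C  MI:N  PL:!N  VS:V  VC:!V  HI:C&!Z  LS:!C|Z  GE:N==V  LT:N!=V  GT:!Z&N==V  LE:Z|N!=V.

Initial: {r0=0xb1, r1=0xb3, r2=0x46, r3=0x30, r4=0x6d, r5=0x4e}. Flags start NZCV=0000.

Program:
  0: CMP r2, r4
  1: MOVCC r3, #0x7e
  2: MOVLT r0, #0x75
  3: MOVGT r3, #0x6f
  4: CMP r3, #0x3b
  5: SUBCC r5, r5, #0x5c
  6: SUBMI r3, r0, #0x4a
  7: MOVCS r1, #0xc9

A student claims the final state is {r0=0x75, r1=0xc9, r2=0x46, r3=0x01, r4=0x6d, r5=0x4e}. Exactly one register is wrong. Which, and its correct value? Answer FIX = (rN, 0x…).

FIX = (r3, 0x7e)

0: ✓ CMP  NZCV=1000
1: ✓ MOVCC  r3←0x7e
2: ✓ MOVLT  r0←0x75
3: · MOVGT
4: ✓ CMP  NZCV=0010
5: · SUBCC
6: · SUBMI
7: ✓ MOVCS  r1←0xc9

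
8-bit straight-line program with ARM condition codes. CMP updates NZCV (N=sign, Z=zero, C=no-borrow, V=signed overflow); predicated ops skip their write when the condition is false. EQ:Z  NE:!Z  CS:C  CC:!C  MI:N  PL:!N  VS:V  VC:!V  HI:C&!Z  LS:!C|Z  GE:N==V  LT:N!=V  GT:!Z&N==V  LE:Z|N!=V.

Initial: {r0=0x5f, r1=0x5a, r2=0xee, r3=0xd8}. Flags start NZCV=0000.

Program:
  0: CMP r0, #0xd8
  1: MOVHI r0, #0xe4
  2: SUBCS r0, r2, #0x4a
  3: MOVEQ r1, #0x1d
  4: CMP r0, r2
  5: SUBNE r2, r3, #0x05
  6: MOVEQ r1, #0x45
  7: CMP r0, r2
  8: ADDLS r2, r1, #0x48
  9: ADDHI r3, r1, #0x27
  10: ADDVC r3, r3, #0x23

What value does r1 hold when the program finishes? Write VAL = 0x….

0: ✓ CMP  NZCV=1001
1: · MOVHI
2: · SUBCS
3: · MOVEQ
4: ✓ CMP  NZCV=0000
5: ✓ SUBNE  r2←0xd3
6: · MOVEQ
7: ✓ CMP  NZCV=1001
8: ✓ ADDLS  r2←0xa2
9: · ADDHI
10: · ADDVC

VAL = 0x5a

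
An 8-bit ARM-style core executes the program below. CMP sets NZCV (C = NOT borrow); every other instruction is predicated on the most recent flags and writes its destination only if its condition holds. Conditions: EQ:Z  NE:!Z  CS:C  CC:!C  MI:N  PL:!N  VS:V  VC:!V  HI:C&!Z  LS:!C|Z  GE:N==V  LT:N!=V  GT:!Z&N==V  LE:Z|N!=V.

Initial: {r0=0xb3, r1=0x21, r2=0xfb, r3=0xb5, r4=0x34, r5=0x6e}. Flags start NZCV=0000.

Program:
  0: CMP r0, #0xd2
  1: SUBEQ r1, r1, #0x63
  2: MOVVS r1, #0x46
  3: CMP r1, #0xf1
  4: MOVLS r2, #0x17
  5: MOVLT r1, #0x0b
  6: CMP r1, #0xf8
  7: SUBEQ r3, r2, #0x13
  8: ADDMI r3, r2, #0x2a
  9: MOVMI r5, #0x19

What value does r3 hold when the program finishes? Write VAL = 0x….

VAL = 0xb5

[0] flags=1000 → (cmp)
[1] flags=1000 EQ?F → skip
[2] flags=1000 VS?F → skip
[3] flags=0000 → (cmp)
[4] flags=0000 LS?T → r2=0x17
[5] flags=0000 LT?F → skip
[6] flags=0000 → (cmp)
[7] flags=0000 EQ?F → skip
[8] flags=0000 MI?F → skip
[9] flags=0000 MI?F → skip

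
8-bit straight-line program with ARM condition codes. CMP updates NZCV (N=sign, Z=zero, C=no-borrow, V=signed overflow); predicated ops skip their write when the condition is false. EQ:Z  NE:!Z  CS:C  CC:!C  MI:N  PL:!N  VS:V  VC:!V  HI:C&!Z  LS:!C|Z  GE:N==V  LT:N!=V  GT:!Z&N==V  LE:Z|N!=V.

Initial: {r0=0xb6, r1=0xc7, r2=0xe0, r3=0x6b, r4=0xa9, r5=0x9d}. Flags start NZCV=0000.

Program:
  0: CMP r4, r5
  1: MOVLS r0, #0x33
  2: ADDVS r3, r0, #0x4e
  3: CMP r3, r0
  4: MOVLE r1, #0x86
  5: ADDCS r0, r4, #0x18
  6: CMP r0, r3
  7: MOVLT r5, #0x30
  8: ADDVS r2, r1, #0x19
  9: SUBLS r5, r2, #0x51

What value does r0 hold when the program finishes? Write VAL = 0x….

VAL = 0xb6

[0] flags=0010 → (cmp)
[1] flags=0010 LS?F → skip
[2] flags=0010 VS?F → skip
[3] flags=1001 → (cmp)
[4] flags=1001 LE?F → skip
[5] flags=1001 CS?F → skip
[6] flags=0011 → (cmp)
[7] flags=0011 LT?T → r5=0x30
[8] flags=0011 VS?T → r2=0xe0
[9] flags=0011 LS?F → skip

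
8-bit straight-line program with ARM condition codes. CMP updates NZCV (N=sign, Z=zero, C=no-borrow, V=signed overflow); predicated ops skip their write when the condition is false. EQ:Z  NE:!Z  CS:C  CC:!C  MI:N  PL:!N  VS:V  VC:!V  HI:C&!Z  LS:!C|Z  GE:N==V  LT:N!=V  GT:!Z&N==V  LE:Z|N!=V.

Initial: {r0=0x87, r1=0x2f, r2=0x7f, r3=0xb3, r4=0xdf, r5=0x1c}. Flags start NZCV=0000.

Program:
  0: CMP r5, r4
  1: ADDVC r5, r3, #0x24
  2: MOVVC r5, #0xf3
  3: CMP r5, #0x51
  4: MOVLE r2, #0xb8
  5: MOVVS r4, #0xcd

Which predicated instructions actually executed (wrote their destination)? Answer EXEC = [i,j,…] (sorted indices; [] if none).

0: ✓ CMP  NZCV=0000
1: ✓ ADDVC  r5←0xd7
2: ✓ MOVVC  r5←0xf3
3: ✓ CMP  NZCV=1010
4: ✓ MOVLE  r2←0xb8
5: · MOVVS

EXEC = [1,2,4]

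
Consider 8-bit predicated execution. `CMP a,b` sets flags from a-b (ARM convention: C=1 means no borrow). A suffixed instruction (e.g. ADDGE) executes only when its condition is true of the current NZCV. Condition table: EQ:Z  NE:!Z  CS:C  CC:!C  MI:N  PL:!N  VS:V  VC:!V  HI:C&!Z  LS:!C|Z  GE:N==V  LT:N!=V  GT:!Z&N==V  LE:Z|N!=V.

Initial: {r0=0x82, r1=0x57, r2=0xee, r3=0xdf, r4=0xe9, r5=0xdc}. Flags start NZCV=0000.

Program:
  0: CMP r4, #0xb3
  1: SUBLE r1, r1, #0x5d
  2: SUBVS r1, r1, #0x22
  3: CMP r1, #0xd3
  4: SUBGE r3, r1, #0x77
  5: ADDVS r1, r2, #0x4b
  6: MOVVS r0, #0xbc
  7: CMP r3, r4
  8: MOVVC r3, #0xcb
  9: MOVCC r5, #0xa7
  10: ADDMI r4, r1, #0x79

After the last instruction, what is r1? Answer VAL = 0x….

[0] flags=0010 → (cmp)
[1] flags=0010 LE?F → skip
[2] flags=0010 VS?F → skip
[3] flags=1001 → (cmp)
[4] flags=1001 GE?T → r3=0xe0
[5] flags=1001 VS?T → r1=0x39
[6] flags=1001 VS?T → r0=0xbc
[7] flags=1000 → (cmp)
[8] flags=1000 VC?T → r3=0xcb
[9] flags=1000 CC?T → r5=0xa7
[10] flags=1000 MI?T → r4=0xb2

VAL = 0x39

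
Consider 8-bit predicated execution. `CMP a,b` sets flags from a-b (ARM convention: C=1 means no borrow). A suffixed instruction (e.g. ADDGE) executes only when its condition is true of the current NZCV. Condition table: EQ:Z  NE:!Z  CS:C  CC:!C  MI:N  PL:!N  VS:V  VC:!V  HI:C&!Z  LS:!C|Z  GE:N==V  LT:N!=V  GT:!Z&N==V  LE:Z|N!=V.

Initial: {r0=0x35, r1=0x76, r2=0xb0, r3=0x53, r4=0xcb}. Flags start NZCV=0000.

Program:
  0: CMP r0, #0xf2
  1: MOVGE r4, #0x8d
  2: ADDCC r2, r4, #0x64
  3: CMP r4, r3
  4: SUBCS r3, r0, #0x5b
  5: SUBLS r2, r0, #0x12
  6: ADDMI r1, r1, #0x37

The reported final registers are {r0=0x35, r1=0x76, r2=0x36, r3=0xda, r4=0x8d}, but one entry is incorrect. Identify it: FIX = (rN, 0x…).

FIX = (r2, 0xf1)

0: ✓ CMP  NZCV=0000
1: ✓ MOVGE  r4←0x8d
2: ✓ ADDCC  r2←0xf1
3: ✓ CMP  NZCV=0011
4: ✓ SUBCS  r3←0xda
5: · SUBLS
6: · ADDMI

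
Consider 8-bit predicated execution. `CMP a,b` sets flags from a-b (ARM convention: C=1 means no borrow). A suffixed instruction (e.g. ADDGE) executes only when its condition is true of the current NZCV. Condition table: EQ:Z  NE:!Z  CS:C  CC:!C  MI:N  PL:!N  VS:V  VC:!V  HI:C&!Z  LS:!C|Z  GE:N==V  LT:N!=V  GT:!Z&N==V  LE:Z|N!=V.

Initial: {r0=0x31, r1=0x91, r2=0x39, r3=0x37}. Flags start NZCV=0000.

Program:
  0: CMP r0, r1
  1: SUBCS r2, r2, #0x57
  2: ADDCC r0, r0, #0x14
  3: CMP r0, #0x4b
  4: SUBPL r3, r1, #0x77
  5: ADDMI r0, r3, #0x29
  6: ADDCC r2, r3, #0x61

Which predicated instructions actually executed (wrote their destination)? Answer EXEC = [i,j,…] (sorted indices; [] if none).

EXEC = [2,5,6]

[0] flags=1001 → (cmp)
[1] flags=1001 CS?F → skip
[2] flags=1001 CC?T → r0=0x45
[3] flags=1000 → (cmp)
[4] flags=1000 PL?F → skip
[5] flags=1000 MI?T → r0=0x60
[6] flags=1000 CC?T → r2=0x98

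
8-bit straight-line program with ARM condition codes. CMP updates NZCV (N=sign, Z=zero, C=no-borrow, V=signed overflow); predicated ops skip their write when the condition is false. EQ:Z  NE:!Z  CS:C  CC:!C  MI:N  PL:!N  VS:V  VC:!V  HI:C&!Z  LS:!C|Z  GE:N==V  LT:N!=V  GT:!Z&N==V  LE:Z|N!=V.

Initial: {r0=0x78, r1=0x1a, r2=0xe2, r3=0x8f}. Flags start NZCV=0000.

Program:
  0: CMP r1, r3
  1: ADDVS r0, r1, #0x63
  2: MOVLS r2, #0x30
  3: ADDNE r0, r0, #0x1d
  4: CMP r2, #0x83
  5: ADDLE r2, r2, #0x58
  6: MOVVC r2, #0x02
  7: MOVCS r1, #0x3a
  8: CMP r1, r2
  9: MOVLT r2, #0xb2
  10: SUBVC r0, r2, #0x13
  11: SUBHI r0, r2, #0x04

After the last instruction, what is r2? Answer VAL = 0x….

VAL = 0xb2

[0] flags=1001 → (cmp)
[1] flags=1001 VS?T → r0=0x7d
[2] flags=1001 LS?T → r2=0x30
[3] flags=1001 NE?T → r0=0x9a
[4] flags=1001 → (cmp)
[5] flags=1001 LE?F → skip
[6] flags=1001 VC?F → skip
[7] flags=1001 CS?F → skip
[8] flags=1000 → (cmp)
[9] flags=1000 LT?T → r2=0xb2
[10] flags=1000 VC?T → r0=0x9f
[11] flags=1000 HI?F → skip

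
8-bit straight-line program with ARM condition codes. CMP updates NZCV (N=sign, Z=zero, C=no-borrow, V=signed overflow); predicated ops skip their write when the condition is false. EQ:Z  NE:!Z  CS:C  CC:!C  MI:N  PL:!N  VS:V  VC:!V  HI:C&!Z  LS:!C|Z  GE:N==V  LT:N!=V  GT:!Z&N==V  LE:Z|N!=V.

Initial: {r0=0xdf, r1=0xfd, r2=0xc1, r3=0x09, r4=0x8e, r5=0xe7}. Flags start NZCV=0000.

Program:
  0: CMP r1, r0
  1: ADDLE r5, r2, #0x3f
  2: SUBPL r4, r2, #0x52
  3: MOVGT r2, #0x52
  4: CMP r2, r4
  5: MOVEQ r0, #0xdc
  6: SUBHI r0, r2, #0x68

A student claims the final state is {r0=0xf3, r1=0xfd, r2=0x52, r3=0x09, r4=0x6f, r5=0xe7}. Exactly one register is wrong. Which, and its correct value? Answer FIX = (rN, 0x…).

FIX = (r0, 0xdf)

0: ✓ CMP  NZCV=0010
1: · ADDLE
2: ✓ SUBPL  r4←0x6f
3: ✓ MOVGT  r2←0x52
4: ✓ CMP  NZCV=1000
5: · MOVEQ
6: · SUBHI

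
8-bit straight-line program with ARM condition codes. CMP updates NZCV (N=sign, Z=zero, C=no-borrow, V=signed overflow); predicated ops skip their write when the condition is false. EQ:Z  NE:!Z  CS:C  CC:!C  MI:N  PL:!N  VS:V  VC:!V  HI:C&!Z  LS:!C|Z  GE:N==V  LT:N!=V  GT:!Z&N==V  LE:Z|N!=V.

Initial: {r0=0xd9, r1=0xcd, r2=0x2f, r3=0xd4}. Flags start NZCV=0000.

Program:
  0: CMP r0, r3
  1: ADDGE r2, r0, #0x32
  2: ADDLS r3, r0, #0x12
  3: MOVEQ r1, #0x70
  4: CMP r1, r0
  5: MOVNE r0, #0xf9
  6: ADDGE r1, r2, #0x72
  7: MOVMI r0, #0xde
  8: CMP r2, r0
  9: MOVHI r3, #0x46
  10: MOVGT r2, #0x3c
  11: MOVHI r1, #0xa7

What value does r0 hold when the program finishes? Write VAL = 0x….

0: ✓ CMP  NZCV=0010
1: ✓ ADDGE  r2←0x0b
2: · ADDLS
3: · MOVEQ
4: ✓ CMP  NZCV=1000
5: ✓ MOVNE  r0←0xf9
6: · ADDGE
7: ✓ MOVMI  r0←0xde
8: ✓ CMP  NZCV=0000
9: · MOVHI
10: ✓ MOVGT  r2←0x3c
11: · MOVHI

VAL = 0xde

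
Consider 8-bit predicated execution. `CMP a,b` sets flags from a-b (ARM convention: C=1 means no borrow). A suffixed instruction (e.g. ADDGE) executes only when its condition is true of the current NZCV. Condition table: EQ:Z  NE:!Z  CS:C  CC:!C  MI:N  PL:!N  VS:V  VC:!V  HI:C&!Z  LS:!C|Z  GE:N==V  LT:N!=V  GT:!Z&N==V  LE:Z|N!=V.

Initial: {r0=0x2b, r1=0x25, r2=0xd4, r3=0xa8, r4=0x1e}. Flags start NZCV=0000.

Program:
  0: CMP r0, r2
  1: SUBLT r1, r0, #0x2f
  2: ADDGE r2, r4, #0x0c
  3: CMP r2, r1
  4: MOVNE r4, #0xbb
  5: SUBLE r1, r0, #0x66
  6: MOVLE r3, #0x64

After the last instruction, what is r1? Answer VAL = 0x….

VAL = 0x25

[0] flags=0000 → (cmp)
[1] flags=0000 LT?F → skip
[2] flags=0000 GE?T → r2=0x2a
[3] flags=0010 → (cmp)
[4] flags=0010 NE?T → r4=0xbb
[5] flags=0010 LE?F → skip
[6] flags=0010 LE?F → skip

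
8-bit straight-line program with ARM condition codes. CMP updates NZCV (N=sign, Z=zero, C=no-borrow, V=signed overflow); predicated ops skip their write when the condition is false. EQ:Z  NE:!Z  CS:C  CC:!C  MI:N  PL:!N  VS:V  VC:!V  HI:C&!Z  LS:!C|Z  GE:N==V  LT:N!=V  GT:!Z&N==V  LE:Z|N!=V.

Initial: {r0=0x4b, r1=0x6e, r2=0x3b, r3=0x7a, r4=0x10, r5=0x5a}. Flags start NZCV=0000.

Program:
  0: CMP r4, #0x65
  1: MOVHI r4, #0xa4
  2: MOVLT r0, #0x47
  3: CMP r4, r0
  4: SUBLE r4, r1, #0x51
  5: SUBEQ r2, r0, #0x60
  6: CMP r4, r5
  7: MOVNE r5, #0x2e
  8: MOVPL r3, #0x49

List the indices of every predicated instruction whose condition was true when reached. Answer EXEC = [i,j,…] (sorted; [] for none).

EXEC = [2,4,7]

0: ✓ CMP  NZCV=1000
1: · MOVHI
2: ✓ MOVLT  r0←0x47
3: ✓ CMP  NZCV=1000
4: ✓ SUBLE  r4←0x1d
5: · SUBEQ
6: ✓ CMP  NZCV=1000
7: ✓ MOVNE  r5←0x2e
8: · MOVPL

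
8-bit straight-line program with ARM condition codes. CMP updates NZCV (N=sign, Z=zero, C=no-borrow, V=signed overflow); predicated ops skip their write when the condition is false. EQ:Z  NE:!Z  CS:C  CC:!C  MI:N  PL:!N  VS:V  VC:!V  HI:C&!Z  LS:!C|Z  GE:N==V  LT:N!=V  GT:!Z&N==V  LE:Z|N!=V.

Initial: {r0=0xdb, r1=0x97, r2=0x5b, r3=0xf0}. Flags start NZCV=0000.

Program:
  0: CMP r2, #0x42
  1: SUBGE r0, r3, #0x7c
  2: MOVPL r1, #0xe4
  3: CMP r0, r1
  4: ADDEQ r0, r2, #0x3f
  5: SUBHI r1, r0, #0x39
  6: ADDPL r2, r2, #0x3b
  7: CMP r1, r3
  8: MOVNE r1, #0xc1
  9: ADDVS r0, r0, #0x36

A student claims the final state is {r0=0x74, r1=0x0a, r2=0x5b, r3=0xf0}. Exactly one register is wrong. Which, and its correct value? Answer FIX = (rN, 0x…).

FIX = (r1, 0xc1)

[0] flags=0010 → (cmp)
[1] flags=0010 GE?T → r0=0x74
[2] flags=0010 PL?T → r1=0xe4
[3] flags=1001 → (cmp)
[4] flags=1001 EQ?F → skip
[5] flags=1001 HI?F → skip
[6] flags=1001 PL?F → skip
[7] flags=1000 → (cmp)
[8] flags=1000 NE?T → r1=0xc1
[9] flags=1000 VS?F → skip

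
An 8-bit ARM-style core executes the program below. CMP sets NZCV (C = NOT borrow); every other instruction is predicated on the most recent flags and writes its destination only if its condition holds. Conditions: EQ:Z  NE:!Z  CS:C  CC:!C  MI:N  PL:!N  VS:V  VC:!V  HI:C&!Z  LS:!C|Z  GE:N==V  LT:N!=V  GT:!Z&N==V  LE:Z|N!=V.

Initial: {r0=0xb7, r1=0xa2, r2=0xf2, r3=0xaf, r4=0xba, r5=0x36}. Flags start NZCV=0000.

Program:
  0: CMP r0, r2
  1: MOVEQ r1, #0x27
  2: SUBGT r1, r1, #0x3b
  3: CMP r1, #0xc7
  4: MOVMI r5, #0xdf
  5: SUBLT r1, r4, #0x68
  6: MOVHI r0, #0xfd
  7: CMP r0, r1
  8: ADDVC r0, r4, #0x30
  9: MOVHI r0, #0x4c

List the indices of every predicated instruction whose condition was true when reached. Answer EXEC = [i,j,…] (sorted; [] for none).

EXEC = [4,5,9]

0: ✓ CMP  NZCV=1000
1: · MOVEQ
2: · SUBGT
3: ✓ CMP  NZCV=1000
4: ✓ MOVMI  r5←0xdf
5: ✓ SUBLT  r1←0x52
6: · MOVHI
7: ✓ CMP  NZCV=0011
8: · ADDVC
9: ✓ MOVHI  r0←0x4c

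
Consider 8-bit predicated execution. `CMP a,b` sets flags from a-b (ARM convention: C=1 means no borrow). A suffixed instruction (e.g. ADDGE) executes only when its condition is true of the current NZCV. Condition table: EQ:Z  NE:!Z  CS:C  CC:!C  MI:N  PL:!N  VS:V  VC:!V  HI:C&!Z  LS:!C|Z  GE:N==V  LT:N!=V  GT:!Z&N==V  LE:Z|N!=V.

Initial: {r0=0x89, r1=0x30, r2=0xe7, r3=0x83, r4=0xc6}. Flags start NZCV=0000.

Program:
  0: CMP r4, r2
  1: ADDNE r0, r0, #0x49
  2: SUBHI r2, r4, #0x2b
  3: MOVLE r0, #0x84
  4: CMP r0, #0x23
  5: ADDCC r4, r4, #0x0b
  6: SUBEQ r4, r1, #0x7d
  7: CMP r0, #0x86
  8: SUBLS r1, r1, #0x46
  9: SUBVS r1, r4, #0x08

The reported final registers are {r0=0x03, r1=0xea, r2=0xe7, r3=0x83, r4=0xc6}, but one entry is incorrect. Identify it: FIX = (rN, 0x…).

FIX = (r0, 0x84)

[0] flags=1000 → (cmp)
[1] flags=1000 NE?T → r0=0xd2
[2] flags=1000 HI?F → skip
[3] flags=1000 LE?T → r0=0x84
[4] flags=0011 → (cmp)
[5] flags=0011 CC?F → skip
[6] flags=0011 EQ?F → skip
[7] flags=1000 → (cmp)
[8] flags=1000 LS?T → r1=0xea
[9] flags=1000 VS?F → skip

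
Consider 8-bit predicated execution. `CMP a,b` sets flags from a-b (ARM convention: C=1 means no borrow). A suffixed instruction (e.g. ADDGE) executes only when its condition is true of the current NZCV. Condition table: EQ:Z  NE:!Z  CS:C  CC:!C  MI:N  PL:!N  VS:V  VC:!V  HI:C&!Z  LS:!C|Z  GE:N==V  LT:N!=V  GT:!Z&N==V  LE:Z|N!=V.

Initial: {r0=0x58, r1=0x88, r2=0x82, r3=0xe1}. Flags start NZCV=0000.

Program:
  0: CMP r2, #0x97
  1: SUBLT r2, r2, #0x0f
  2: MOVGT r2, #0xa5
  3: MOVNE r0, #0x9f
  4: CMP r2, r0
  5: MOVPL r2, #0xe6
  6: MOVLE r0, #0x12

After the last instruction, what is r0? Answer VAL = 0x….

VAL = 0x9f

0: ✓ CMP  NZCV=1000
1: ✓ SUBLT  r2←0x73
2: · MOVGT
3: ✓ MOVNE  r0←0x9f
4: ✓ CMP  NZCV=1001
5: · MOVPL
6: · MOVLE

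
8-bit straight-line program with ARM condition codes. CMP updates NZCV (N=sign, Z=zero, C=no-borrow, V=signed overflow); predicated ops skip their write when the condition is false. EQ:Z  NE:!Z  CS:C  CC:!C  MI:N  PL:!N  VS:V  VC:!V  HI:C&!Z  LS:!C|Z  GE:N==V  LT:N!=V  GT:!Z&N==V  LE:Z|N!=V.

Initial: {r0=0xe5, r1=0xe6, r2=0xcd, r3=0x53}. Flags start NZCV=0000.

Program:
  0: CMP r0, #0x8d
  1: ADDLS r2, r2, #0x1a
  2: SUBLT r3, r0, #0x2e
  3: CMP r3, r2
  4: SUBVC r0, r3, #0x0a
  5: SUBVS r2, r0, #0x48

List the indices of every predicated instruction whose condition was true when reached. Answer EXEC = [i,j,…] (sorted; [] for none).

EXEC = [5]

[0] flags=0010 → (cmp)
[1] flags=0010 LS?F → skip
[2] flags=0010 LT?F → skip
[3] flags=1001 → (cmp)
[4] flags=1001 VC?F → skip
[5] flags=1001 VS?T → r2=0x9d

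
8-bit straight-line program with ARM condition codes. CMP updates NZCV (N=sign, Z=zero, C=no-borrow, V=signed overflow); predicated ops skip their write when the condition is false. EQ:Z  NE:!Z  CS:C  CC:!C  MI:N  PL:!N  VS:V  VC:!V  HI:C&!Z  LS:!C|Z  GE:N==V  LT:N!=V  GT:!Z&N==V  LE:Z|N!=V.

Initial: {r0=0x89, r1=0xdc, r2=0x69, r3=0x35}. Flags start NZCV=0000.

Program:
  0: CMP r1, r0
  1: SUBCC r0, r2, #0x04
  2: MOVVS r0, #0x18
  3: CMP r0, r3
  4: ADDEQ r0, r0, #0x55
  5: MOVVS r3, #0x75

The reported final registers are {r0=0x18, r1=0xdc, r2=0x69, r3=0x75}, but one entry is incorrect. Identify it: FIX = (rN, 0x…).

FIX = (r0, 0x89)

0: ✓ CMP  NZCV=0010
1: · SUBCC
2: · MOVVS
3: ✓ CMP  NZCV=0011
4: · ADDEQ
5: ✓ MOVVS  r3←0x75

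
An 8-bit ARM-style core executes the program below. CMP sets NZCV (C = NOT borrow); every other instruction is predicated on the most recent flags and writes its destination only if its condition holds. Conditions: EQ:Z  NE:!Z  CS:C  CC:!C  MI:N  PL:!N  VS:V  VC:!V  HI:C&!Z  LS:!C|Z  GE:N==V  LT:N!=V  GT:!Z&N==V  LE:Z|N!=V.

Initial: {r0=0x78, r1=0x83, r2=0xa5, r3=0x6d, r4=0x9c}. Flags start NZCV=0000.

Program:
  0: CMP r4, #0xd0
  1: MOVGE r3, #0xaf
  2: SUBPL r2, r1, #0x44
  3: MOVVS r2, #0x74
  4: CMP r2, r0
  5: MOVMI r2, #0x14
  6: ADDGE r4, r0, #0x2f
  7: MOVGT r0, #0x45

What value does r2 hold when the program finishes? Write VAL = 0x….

VAL = 0xa5

[0] flags=1000 → (cmp)
[1] flags=1000 GE?F → skip
[2] flags=1000 PL?F → skip
[3] flags=1000 VS?F → skip
[4] flags=0011 → (cmp)
[5] flags=0011 MI?F → skip
[6] flags=0011 GE?F → skip
[7] flags=0011 GT?F → skip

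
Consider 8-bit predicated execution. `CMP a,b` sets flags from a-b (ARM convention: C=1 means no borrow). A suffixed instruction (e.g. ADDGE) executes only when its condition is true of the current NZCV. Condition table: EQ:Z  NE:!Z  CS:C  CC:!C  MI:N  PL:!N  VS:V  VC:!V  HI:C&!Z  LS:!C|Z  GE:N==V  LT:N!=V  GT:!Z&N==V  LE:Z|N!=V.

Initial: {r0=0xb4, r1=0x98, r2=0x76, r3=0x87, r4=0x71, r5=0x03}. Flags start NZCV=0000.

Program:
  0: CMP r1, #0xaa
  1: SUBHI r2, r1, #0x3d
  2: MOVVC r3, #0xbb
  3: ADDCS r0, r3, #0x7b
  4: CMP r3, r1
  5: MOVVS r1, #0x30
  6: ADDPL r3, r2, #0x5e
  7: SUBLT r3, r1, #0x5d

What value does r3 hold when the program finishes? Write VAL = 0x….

VAL = 0xd4

0: ✓ CMP  NZCV=1000
1: · SUBHI
2: ✓ MOVVC  r3←0xbb
3: · ADDCS
4: ✓ CMP  NZCV=0010
5: · MOVVS
6: ✓ ADDPL  r3←0xd4
7: · SUBLT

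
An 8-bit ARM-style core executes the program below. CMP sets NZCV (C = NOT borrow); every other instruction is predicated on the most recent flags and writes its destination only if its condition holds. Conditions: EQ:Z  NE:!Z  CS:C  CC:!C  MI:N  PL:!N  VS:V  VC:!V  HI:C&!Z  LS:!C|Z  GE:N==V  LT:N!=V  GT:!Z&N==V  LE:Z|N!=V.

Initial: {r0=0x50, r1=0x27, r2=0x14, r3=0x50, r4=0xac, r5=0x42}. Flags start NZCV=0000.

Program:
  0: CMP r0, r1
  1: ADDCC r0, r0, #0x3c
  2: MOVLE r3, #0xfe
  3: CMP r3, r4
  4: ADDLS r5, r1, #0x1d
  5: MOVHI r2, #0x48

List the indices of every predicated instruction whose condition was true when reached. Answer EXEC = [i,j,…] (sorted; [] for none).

EXEC = [4]

0: ✓ CMP  NZCV=0010
1: · ADDCC
2: · MOVLE
3: ✓ CMP  NZCV=1001
4: ✓ ADDLS  r5←0x44
5: · MOVHI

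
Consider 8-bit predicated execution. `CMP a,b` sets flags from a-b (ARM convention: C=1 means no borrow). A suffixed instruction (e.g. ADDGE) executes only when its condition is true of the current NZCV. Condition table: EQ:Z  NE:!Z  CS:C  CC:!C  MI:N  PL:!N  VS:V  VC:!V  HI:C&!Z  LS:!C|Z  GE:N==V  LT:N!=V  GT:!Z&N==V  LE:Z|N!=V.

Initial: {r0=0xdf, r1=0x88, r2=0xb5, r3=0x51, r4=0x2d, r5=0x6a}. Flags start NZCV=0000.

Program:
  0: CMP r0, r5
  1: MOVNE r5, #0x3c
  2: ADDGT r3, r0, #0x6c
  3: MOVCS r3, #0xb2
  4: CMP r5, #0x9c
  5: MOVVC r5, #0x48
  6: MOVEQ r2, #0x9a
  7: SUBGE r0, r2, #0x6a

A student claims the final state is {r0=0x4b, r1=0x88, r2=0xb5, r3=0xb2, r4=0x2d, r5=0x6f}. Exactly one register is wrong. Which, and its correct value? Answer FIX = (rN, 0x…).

FIX = (r5, 0x3c)

0: ✓ CMP  NZCV=0011
1: ✓ MOVNE  r5←0x3c
2: · ADDGT
3: ✓ MOVCS  r3←0xb2
4: ✓ CMP  NZCV=1001
5: · MOVVC
6: · MOVEQ
7: ✓ SUBGE  r0←0x4b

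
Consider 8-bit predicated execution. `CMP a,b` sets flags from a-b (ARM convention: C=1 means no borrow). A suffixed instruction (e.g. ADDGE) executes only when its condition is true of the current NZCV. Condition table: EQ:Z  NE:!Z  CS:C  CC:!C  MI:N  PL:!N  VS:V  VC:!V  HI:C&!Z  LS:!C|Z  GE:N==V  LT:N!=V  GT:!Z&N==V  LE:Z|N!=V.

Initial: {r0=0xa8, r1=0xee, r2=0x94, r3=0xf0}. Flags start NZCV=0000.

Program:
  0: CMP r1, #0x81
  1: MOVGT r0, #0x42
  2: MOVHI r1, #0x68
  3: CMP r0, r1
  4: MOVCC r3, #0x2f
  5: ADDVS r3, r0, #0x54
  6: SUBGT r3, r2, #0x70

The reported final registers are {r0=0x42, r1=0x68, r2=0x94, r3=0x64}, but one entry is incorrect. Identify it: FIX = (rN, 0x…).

0: ✓ CMP  NZCV=0010
1: ✓ MOVGT  r0←0x42
2: ✓ MOVHI  r1←0x68
3: ✓ CMP  NZCV=1000
4: ✓ MOVCC  r3←0x2f
5: · ADDVS
6: · SUBGT

FIX = (r3, 0x2f)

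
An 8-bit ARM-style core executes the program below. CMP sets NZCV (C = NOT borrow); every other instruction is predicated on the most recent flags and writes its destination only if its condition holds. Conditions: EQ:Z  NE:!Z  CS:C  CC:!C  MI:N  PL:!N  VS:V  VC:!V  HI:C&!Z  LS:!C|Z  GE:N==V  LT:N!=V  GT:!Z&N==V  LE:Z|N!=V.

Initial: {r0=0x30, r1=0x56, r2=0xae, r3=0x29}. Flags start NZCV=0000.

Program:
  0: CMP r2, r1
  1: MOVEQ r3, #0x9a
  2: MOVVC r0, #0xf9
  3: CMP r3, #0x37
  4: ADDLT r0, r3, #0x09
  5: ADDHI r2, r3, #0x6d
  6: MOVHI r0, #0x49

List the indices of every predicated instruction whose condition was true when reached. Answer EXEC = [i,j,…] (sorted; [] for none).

EXEC = [4]

[0] flags=0011 → (cmp)
[1] flags=0011 EQ?F → skip
[2] flags=0011 VC?F → skip
[3] flags=1000 → (cmp)
[4] flags=1000 LT?T → r0=0x32
[5] flags=1000 HI?F → skip
[6] flags=1000 HI?F → skip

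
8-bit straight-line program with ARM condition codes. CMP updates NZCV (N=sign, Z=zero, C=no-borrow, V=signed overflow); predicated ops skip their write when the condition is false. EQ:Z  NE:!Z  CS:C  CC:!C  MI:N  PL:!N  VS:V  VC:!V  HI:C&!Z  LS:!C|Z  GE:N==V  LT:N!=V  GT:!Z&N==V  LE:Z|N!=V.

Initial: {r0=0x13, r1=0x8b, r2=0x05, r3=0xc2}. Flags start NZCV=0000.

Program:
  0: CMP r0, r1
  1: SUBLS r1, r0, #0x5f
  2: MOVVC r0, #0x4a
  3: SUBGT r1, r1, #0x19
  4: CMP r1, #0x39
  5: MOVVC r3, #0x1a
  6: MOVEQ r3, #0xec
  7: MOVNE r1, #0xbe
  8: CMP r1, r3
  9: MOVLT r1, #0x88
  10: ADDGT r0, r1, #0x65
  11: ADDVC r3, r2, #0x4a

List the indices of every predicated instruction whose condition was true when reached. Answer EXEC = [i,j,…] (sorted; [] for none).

0: ✓ CMP  NZCV=1001
1: ✓ SUBLS  r1←0xb4
2: · MOVVC
3: ✓ SUBGT  r1←0x9b
4: ✓ CMP  NZCV=0011
5: · MOVVC
6: · MOVEQ
7: ✓ MOVNE  r1←0xbe
8: ✓ CMP  NZCV=1000
9: ✓ MOVLT  r1←0x88
10: · ADDGT
11: ✓ ADDVC  r3←0x4f

EXEC = [1,3,7,9,11]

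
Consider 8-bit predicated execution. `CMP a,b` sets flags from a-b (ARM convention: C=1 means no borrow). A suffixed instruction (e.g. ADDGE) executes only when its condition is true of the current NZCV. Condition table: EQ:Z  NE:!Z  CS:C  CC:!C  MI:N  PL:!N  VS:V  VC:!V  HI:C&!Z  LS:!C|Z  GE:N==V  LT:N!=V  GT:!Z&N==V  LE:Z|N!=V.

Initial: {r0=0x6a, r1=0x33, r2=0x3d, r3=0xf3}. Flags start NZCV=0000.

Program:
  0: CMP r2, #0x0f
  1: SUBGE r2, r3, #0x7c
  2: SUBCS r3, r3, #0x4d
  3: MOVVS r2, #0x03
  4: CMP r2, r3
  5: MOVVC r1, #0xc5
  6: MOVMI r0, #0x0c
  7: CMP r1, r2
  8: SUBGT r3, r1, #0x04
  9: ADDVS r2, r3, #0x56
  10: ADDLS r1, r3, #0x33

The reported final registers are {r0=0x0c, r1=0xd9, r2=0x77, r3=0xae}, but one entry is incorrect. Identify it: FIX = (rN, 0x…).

[0] flags=0010 → (cmp)
[1] flags=0010 GE?T → r2=0x77
[2] flags=0010 CS?T → r3=0xa6
[3] flags=0010 VS?F → skip
[4] flags=1001 → (cmp)
[5] flags=1001 VC?F → skip
[6] flags=1001 MI?T → r0=0x0c
[7] flags=1000 → (cmp)
[8] flags=1000 GT?F → skip
[9] flags=1000 VS?F → skip
[10] flags=1000 LS?T → r1=0xd9

FIX = (r3, 0xa6)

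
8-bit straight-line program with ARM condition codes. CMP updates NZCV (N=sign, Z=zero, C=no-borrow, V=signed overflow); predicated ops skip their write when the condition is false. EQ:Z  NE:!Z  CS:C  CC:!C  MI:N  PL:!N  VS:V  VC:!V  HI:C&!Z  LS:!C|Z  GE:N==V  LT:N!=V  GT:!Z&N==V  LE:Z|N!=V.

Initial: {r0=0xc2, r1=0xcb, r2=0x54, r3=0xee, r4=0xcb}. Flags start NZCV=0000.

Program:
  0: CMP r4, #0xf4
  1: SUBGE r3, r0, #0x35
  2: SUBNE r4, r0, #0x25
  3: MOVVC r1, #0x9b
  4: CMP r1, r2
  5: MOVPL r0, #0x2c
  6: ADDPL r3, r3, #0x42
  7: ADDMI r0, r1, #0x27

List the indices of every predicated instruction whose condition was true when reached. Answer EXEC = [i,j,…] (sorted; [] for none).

0: ✓ CMP  NZCV=1000
1: · SUBGE
2: ✓ SUBNE  r4←0x9d
3: ✓ MOVVC  r1←0x9b
4: ✓ CMP  NZCV=0011
5: ✓ MOVPL  r0←0x2c
6: ✓ ADDPL  r3←0x30
7: · ADDMI

EXEC = [2,3,5,6]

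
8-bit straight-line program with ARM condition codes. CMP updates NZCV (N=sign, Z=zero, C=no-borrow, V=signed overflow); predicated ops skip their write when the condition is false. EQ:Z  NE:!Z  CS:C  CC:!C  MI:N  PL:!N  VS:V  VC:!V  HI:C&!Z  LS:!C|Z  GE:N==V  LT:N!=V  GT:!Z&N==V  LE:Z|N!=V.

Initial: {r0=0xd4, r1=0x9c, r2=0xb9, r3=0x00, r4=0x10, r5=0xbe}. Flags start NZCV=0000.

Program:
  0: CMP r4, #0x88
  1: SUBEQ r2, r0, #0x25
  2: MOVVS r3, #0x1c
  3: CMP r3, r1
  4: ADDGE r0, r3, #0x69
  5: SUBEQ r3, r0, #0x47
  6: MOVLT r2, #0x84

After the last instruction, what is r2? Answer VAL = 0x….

[0] flags=1001 → (cmp)
[1] flags=1001 EQ?F → skip
[2] flags=1001 VS?T → r3=0x1c
[3] flags=1001 → (cmp)
[4] flags=1001 GE?T → r0=0x85
[5] flags=1001 EQ?F → skip
[6] flags=1001 LT?F → skip

VAL = 0xb9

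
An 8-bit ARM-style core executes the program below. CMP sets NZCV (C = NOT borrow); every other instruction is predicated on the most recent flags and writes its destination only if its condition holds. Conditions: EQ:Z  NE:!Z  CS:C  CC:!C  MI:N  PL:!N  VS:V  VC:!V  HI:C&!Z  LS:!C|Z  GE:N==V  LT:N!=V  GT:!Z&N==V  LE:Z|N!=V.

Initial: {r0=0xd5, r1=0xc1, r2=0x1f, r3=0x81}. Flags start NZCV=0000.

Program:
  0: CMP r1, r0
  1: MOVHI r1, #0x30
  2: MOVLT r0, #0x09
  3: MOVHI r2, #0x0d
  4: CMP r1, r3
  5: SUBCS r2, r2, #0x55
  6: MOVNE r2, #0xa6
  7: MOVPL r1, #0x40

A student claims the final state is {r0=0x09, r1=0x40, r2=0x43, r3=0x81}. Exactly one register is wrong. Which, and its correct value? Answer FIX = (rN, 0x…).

[0] flags=1000 → (cmp)
[1] flags=1000 HI?F → skip
[2] flags=1000 LT?T → r0=0x09
[3] flags=1000 HI?F → skip
[4] flags=0010 → (cmp)
[5] flags=0010 CS?T → r2=0xca
[6] flags=0010 NE?T → r2=0xa6
[7] flags=0010 PL?T → r1=0x40

FIX = (r2, 0xa6)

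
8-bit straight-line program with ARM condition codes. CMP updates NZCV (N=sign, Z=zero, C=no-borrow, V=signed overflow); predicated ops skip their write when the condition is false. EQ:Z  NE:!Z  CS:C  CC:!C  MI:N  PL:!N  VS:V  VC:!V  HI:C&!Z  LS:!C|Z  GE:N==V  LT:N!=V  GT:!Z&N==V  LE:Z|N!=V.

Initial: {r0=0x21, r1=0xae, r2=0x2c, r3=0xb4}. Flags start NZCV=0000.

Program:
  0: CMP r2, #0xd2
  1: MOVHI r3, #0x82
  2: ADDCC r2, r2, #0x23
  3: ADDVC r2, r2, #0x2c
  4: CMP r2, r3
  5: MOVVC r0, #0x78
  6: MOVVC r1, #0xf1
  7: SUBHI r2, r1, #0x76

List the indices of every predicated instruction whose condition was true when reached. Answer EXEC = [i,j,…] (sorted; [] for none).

EXEC = [2,3]

[0] flags=0000 → (cmp)
[1] flags=0000 HI?F → skip
[2] flags=0000 CC?T → r2=0x4f
[3] flags=0000 VC?T → r2=0x7b
[4] flags=1001 → (cmp)
[5] flags=1001 VC?F → skip
[6] flags=1001 VC?F → skip
[7] flags=1001 HI?F → skip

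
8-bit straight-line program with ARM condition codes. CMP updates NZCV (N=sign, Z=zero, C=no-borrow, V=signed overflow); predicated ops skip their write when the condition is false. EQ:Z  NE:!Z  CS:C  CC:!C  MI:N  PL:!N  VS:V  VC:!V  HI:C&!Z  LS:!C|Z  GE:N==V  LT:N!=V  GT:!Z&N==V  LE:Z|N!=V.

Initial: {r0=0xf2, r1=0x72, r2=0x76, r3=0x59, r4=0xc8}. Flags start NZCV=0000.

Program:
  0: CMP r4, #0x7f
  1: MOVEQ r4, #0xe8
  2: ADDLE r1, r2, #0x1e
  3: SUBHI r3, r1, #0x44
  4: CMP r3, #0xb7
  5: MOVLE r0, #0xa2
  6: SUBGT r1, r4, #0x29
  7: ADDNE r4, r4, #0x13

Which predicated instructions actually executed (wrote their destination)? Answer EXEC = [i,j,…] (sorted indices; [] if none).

[0] flags=0011 → (cmp)
[1] flags=0011 EQ?F → skip
[2] flags=0011 LE?T → r1=0x94
[3] flags=0011 HI?T → r3=0x50
[4] flags=1001 → (cmp)
[5] flags=1001 LE?F → skip
[6] flags=1001 GT?T → r1=0x9f
[7] flags=1001 NE?T → r4=0xdb

EXEC = [2,3,6,7]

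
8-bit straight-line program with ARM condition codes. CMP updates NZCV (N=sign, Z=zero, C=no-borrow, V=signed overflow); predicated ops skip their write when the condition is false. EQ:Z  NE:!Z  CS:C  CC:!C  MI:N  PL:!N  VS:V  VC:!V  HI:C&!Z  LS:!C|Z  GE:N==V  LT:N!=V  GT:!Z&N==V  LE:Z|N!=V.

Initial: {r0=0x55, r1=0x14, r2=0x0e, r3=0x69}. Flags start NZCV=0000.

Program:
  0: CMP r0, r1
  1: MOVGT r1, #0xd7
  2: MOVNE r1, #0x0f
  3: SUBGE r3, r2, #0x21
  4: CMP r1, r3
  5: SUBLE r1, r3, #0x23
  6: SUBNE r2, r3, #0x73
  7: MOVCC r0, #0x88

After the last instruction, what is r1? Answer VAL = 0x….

0: ✓ CMP  NZCV=0010
1: ✓ MOVGT  r1←0xd7
2: ✓ MOVNE  r1←0x0f
3: ✓ SUBGE  r3←0xed
4: ✓ CMP  NZCV=0000
5: · SUBLE
6: ✓ SUBNE  r2←0x7a
7: ✓ MOVCC  r0←0x88

VAL = 0x0f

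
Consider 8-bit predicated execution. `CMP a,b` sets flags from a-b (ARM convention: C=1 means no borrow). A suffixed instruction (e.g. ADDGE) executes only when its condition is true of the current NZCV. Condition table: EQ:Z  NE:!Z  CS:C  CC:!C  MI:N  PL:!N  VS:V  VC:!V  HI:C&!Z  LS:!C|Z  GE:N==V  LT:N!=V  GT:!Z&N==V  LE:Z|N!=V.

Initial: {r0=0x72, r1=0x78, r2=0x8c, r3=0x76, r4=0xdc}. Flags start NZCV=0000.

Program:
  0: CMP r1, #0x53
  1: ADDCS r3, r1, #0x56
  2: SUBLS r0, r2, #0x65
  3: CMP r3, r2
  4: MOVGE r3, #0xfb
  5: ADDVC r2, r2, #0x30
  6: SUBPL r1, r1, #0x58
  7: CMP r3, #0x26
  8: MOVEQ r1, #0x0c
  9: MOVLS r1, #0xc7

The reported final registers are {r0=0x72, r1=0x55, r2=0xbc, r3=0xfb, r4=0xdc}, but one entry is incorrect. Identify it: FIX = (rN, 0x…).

FIX = (r1, 0x20)

[0] flags=0010 → (cmp)
[1] flags=0010 CS?T → r3=0xce
[2] flags=0010 LS?F → skip
[3] flags=0010 → (cmp)
[4] flags=0010 GE?T → r3=0xfb
[5] flags=0010 VC?T → r2=0xbc
[6] flags=0010 PL?T → r1=0x20
[7] flags=1010 → (cmp)
[8] flags=1010 EQ?F → skip
[9] flags=1010 LS?F → skip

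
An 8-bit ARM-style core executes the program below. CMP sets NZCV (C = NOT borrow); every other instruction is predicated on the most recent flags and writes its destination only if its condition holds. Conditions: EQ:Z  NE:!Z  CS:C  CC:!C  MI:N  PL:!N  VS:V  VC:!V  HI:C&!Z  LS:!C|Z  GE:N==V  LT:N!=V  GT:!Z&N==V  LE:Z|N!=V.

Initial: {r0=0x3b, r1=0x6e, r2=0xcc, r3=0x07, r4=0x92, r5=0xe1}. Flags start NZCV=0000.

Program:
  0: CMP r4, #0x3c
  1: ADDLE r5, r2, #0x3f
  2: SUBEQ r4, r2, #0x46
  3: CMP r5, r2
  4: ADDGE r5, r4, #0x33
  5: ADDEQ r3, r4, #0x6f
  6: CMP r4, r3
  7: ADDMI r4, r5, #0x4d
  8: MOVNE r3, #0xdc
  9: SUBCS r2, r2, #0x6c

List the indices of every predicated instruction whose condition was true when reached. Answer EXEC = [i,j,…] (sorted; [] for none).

[0] flags=0011 → (cmp)
[1] flags=0011 LE?T → r5=0x0b
[2] flags=0011 EQ?F → skip
[3] flags=0000 → (cmp)
[4] flags=0000 GE?T → r5=0xc5
[5] flags=0000 EQ?F → skip
[6] flags=1010 → (cmp)
[7] flags=1010 MI?T → r4=0x12
[8] flags=1010 NE?T → r3=0xdc
[9] flags=1010 CS?T → r2=0x60

EXEC = [1,4,7,8,9]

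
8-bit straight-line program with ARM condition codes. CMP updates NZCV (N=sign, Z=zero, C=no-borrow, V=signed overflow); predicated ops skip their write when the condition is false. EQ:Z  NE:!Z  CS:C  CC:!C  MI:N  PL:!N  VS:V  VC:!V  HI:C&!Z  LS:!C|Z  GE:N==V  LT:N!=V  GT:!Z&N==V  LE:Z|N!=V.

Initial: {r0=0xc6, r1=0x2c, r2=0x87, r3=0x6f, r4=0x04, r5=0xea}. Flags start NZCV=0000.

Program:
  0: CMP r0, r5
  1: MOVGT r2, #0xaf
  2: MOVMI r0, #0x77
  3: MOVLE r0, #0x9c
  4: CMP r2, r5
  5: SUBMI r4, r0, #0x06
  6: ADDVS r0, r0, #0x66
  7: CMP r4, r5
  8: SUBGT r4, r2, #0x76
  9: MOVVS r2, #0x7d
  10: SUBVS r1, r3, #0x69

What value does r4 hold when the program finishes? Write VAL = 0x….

VAL = 0x96

[0] flags=1000 → (cmp)
[1] flags=1000 GT?F → skip
[2] flags=1000 MI?T → r0=0x77
[3] flags=1000 LE?T → r0=0x9c
[4] flags=1000 → (cmp)
[5] flags=1000 MI?T → r4=0x96
[6] flags=1000 VS?F → skip
[7] flags=1000 → (cmp)
[8] flags=1000 GT?F → skip
[9] flags=1000 VS?F → skip
[10] flags=1000 VS?F → skip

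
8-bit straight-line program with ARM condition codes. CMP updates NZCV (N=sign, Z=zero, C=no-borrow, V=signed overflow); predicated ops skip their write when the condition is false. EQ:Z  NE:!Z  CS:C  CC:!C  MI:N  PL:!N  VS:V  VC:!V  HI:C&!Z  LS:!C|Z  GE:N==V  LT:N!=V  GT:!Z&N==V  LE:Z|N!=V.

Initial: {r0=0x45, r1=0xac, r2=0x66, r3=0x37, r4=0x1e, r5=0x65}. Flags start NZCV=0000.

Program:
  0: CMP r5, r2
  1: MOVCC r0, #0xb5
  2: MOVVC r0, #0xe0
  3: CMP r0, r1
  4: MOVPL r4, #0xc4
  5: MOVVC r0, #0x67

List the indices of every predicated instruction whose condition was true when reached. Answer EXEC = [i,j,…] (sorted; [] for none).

EXEC = [1,2,4,5]

0: ✓ CMP  NZCV=1000
1: ✓ MOVCC  r0←0xb5
2: ✓ MOVVC  r0←0xe0
3: ✓ CMP  NZCV=0010
4: ✓ MOVPL  r4←0xc4
5: ✓ MOVVC  r0←0x67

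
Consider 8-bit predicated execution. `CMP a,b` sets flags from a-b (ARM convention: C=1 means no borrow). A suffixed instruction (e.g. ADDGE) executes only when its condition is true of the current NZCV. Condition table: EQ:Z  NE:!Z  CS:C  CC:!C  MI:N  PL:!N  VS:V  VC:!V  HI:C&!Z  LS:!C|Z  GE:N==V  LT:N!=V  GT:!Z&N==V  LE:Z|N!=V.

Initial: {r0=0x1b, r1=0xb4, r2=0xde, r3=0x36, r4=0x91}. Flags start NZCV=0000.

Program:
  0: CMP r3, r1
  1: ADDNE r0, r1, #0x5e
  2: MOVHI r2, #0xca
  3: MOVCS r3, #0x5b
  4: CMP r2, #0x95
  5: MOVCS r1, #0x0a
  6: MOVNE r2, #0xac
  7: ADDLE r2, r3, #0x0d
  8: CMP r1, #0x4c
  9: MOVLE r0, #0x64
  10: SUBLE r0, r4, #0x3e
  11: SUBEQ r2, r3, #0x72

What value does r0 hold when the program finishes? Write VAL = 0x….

VAL = 0x53

[0] flags=1001 → (cmp)
[1] flags=1001 NE?T → r0=0x12
[2] flags=1001 HI?F → skip
[3] flags=1001 CS?F → skip
[4] flags=0010 → (cmp)
[5] flags=0010 CS?T → r1=0x0a
[6] flags=0010 NE?T → r2=0xac
[7] flags=0010 LE?F → skip
[8] flags=1000 → (cmp)
[9] flags=1000 LE?T → r0=0x64
[10] flags=1000 LE?T → r0=0x53
[11] flags=1000 EQ?F → skip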